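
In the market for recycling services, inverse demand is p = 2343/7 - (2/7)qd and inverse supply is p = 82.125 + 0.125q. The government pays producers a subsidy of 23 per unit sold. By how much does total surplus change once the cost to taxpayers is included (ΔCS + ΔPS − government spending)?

Pre-subsidy: 2343/7 - (2/7)q = 82.125 + 0.125q gives q* = 615 and p* = 159.
With the subsidy, sellers receive ps = pb + 23 for each unit, where pb is the price buyers pay.
On the curves, pb = 2343/7 - (2/7)q and ps = 82.125 + 0.125q; the wedge ps − pb = 23 gives 82.125 + 0.125q − (2343/7 - (2/7)q) = 23, so q' = 671.
Then pb = 2343/7 − (2/7)·671 = 143 and ps = 82.125 + 0.125·671 = 166.
ΔCS = ½(615 + 671)(159 − 143) = 10288; ΔPS = ½(615 + 671)(166 − 159) = 4501.
Government spending = 23 × 671 = 15433.
Net change = 10288 + 4501 − 15433 = -644. The loss equals the DWL triangle ½·23·56.

Net change in total surplus = -644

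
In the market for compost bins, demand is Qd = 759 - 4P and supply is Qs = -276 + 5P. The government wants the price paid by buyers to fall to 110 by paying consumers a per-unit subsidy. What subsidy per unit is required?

Required subsidy s = 9 per unit

At a buyer price of 110, quantity demanded is 759 − 4·110 = 319.
Sellers supply 319 only when they receive Ps with -276 + 5·Ps = 319, i.e. Ps = 119.
s = Ps − Pb = 119 − 110 = 9.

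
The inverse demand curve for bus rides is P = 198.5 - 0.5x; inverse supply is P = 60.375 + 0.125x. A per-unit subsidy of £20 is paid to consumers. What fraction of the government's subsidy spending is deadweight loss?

Pre-subsidy: 198.5 - 0.5x = 60.375 + 0.125x gives x* = 221 and P* = 88.
With the rebate, buyers effectively pay Pb = Ps − 20, where Ps is the price sellers receive.
On the curves, Pb = 198.5 - 0.5x and Ps = 60.375 + 0.125x; the wedge Ps − Pb = 20 gives 60.375 + 0.125x − (198.5 - 0.5x) = 20, so x' = 253.
Then Pb = 198.5 − 0.5·253 = 72 and Ps = 60.375 + 0.125·253 = 92.
ΔCS = ½(221 + 253)(88 − 72) = 3792; ΔPS = ½(221 + 253)(92 − 88) = 948.
Government spending = 20 × 253 = 5060.
DWL = ½ × 20 × (253 − 221) = 320; fraction = 320 / 5060 = 16/253.

DWL / government spending = 16/253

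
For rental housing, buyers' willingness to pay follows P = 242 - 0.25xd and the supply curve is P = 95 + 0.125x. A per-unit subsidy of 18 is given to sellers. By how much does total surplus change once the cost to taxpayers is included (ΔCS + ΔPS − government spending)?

Net change in total surplus = -432

Pre-subsidy: 242 - 0.25x = 95 + 0.125x gives x* = 392 and P* = 144.
With the subsidy, sellers receive Ps = Pb + 18 for each unit, where Pb is the price buyers pay.
On the curves, Pb = 242 - 0.25x and Ps = 95 + 0.125x; the wedge Ps − Pb = 18 gives 95 + 0.125x − (242 - 0.25x) = 18, so x' = 440.
Then Pb = 242 − 0.25·440 = 132 and Ps = 95 + 0.125·440 = 150.
ΔCS = ½(392 + 440)(144 − 132) = 4992; ΔPS = ½(392 + 440)(150 − 144) = 2496.
Government spending = 18 × 440 = 7920.
Net change = 4992 + 2496 − 7920 = -432. The loss equals the DWL triangle ½·18·48.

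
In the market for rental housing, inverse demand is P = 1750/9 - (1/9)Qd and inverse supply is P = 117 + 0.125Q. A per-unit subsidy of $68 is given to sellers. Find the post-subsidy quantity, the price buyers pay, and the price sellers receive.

Pre-subsidy: 1750/9 - (1/9)Q = 117 + 0.125Q gives Q* = 328 and P* = 158.
With the subsidy, sellers receive Ps = Pb + 68 for each unit, where Pb is the price buyers pay.
On the curves, Pb = 1750/9 - (1/9)Q and Ps = 117 + 0.125Q; the wedge Ps − Pb = 68 gives 117 + 0.125Q − (1750/9 - (1/9)Q) = 68, so Q' = 616.
Then Pb = 1750/9 − (1/9)·616 = 126 and Ps = 117 + 0.125·616 = 194.

Q' = 616; buyers pay $126; sellers receive $194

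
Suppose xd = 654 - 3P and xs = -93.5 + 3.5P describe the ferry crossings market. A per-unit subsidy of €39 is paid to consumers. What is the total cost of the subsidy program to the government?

Government cost = €14508

Pre-subsidy: 654 - 3P = -93.5 + 3.5P gives P* = 115, x* = 309.
With the rebate, buyers effectively pay Pb = Ps − 39, where Ps is the price sellers receive.
Demand in terms of Ps becomes xd = 654 − 3(Ps − 39) = 771 - 3Ps. Setting this equal to supply: 771 - 3Ps = -93.5 + 3.5Ps, so Ps = 133.
Buyers pay Pb = 133 − 39 = 94; x' = -93.5 + 3.5·133 = 372.
Government outlay = subsidy × quantity = 39 × 372 = 14508.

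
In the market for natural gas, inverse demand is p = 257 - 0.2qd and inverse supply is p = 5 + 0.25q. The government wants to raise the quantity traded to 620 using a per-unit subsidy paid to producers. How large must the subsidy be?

At q = 620, from the demand curve buyers pay pb = 257 − 0.2·620 = 133; from the supply curve sellers need ps = 5 + 0.25·620 = 160.
The subsidy must fill the gap: s = ps − pb = 160 − 133 = 27.

Required subsidy s = 27 per unit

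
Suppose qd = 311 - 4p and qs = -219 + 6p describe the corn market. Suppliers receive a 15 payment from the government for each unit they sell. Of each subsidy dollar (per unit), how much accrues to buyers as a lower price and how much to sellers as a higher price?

Pre-subsidy: 311 - 4p = -219 + 6p gives p* = 53, q* = 99.
With the subsidy, sellers receive ps = pb + 15 for each unit, where pb is the price buyers pay.
Supply in terms of pb becomes qs = -219 + 6(pb + 15) = -129 + 6pb. Setting this equal to demand: 311 - 4pb = -129 + 6pb, so pb = 44.
Sellers receive ps = 44 + 15 = 59; q' = 311 − 4·44 = 135.
Buyers' price falls by p* − pb = 53 − 44 = 9; sellers' price rises by ps − p* = 59 − 53 = 6.

Buyers gain 9 per unit; sellers gain 6 per unit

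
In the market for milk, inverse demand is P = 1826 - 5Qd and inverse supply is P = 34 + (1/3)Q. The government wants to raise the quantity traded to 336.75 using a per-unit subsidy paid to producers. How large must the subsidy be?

At Q = 336.75, from the demand curve buyers pay Pb = 1826 − 5·336.75 = 142.25; from the supply curve sellers need Ps = 34 + (1/3)·336.75 = 146.25.
The subsidy must fill the gap: s = Ps − Pb = 146.25 − 142.25 = 4.

Required subsidy s = 4 per unit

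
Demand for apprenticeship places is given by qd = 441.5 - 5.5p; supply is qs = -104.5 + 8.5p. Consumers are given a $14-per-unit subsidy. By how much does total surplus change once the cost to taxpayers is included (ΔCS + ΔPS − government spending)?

Pre-subsidy: 441.5 - 5.5p = -104.5 + 8.5p gives p* = 39, q* = 227.
With the rebate, buyers effectively pay pb = ps − 14, where ps is the price sellers receive.
Demand in terms of ps becomes qd = 441.5 − 5.5(ps − 14) = 518.5 - 5.5ps. Setting this equal to supply: 518.5 - 5.5ps = -104.5 + 8.5ps, so ps = 44.5.
Buyers pay pb = 44.5 − 14 = 30.5; q' = -104.5 + 8.5·44.5 = 273.75.
ΔCS = ½(227 + 273.75)(39 − 30.5) = 2128.1875; ΔPS = ½(227 + 273.75)(44.5 − 39) = 1377.0625.
Government spending = 14 × 273.75 = 3832.5.
Net change = 2128.1875 + 1377.0625 − 3832.5 = -327.25. The loss equals the DWL triangle ½·14·46.75.

Net change in total surplus = -$327.25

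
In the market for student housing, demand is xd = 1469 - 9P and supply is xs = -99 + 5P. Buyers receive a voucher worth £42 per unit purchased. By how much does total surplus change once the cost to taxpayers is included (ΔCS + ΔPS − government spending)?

Net change in total surplus = -£2835

Pre-subsidy: 1469 - 9P = -99 + 5P gives P* = 112, x* = 461.
With the rebate, buyers effectively pay Pb = Ps − 42, where Ps is the price sellers receive.
Demand in terms of Ps becomes xd = 1469 − 9(Ps − 42) = 1847 - 9Ps. Setting this equal to supply: 1847 - 9Ps = -99 + 5Ps, so Ps = 139.
Buyers pay Pb = 139 − 42 = 97; x' = -99 + 5·139 = 596.
ΔCS = ½(461 + 596)(112 − 97) = 7927.5; ΔPS = ½(461 + 596)(139 − 112) = 14269.5.
Government spending = 42 × 596 = 25032.
Net change = 7927.5 + 14269.5 − 25032 = -2835. The loss equals the DWL triangle ½·42·135.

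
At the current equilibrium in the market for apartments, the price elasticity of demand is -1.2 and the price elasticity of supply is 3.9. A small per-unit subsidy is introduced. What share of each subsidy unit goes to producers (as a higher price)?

For a small subsidy around the equilibrium, the benefit split depends on the relative slopes, which at a point are proportional to the elasticities.
Buyer share = εs/(εs + |εd|) = 3.9/(3.9 + 1.2) = 13/17; seller share = |εd|/(εs + |εd|) = 4/17.
So producers capture 4/17 of the subsidy.

Producer share = 4/17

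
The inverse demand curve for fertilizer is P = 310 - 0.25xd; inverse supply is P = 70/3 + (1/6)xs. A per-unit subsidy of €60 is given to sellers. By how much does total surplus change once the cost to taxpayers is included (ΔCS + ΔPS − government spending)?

Net change in total surplus = -€4320

Pre-subsidy: 310 - 0.25x = 70/3 + (1/6)x gives x* = 688 and P* = 138.
With the subsidy, sellers receive Ps = Pb + 60 for each unit, where Pb is the price buyers pay.
On the curves, Pb = 310 - 0.25x and Ps = 70/3 + (1/6)x; the wedge Ps − Pb = 60 gives 70/3 + (1/6)x − (310 - 0.25x) = 60, so x' = 832.
Then Pb = 310 − 0.25·832 = 102 and Ps = 70/3 + (1/6)·832 = 162.
ΔCS = ½(688 + 832)(138 − 102) = 27360; ΔPS = ½(688 + 832)(162 − 138) = 18240.
Government spending = 60 × 832 = 49920.
Net change = 27360 + 18240 − 49920 = -4320. The loss equals the DWL triangle ½·60·144.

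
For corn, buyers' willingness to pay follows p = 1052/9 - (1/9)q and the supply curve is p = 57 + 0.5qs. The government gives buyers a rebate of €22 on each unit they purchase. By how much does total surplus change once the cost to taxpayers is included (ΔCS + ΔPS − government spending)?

Net change in total surplus = -€396

Pre-subsidy: 1052/9 - (1/9)q = 57 + 0.5q gives q* = 98 and p* = 106.
With the rebate, buyers effectively pay pb = ps − 22, where ps is the price sellers receive.
On the curves, pb = 1052/9 - (1/9)q and ps = 57 + 0.5q; the wedge ps − pb = 22 gives 57 + 0.5q − (1052/9 - (1/9)q) = 22, so q' = 134.
Then pb = 1052/9 − (1/9)·134 = 102 and ps = 57 + 0.5·134 = 124.
ΔCS = ½(98 + 134)(106 − 102) = 464; ΔPS = ½(98 + 134)(124 − 106) = 2088.
Government spending = 22 × 134 = 2948.
Net change = 464 + 2088 − 2948 = -396. The loss equals the DWL triangle ½·22·36.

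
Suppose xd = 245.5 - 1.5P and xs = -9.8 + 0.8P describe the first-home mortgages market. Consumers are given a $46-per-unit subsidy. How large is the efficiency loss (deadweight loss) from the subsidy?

Deadweight loss = $552

Pre-subsidy: 245.5 - 1.5P = -9.8 + 0.8P gives P* = 111, x* = 79.
With the rebate, buyers effectively pay Pb = Ps − 46, where Ps is the price sellers receive.
Demand in terms of Ps becomes xd = 245.5 − 1.5(Ps − 46) = 314.5 - 1.5Ps. Setting this equal to supply: 314.5 - 1.5Ps = -9.8 + 0.8Ps, so Ps = 141.
Buyers pay Pb = 141 − 46 = 95; x' = -9.8 + 0.8·141 = 103.
The subsidy expands output by 103 − 79 = 24 past the efficient level; on those units the gap between marginal cost and willingness to pay runs from 0 up to 46.
DWL = ½ × 46 × 24 = 552.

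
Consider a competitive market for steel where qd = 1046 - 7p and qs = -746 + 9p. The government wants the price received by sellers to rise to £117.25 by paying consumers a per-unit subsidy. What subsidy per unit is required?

At a seller price of 117.25, quantity supplied is -746 + 9·117.25 = 309.25.
Buyers absorb 309.25 only when they pay pb with 1046 − 7·pb = 309.25, i.e. pb = 105.25.
s = ps − pb = 117.25 − 105.25 = 12.

Required subsidy s = £12 per unit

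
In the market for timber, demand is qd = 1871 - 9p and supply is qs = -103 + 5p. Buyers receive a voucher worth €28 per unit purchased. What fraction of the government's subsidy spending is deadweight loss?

DWL / government spending = 45/692

Pre-subsidy: 1871 - 9p = -103 + 5p gives p* = 141, q* = 602.
With the rebate, buyers effectively pay pb = ps − 28, where ps is the price sellers receive.
Demand in terms of ps becomes qd = 1871 − 9(ps − 28) = 2123 - 9ps. Setting this equal to supply: 2123 - 9ps = -103 + 5ps, so ps = 159.
Buyers pay pb = 159 − 28 = 131; q' = -103 + 5·159 = 692.
ΔCS = ½(602 + 692)(141 − 131) = 6470; ΔPS = ½(602 + 692)(159 − 141) = 11646.
Government spending = 28 × 692 = 19376.
DWL = ½ × 28 × (692 − 602) = 1260; fraction = 1260 / 19376 = 45/692.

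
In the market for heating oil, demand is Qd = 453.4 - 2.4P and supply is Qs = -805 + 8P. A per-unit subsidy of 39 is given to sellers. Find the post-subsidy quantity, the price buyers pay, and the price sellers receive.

Pre-subsidy: 453.4 - 2.4P = -805 + 8P gives P* = 121, Q* = 163.
With the subsidy, sellers receive Ps = Pb + 39 for each unit, where Pb is the price buyers pay.
Supply in terms of Pb becomes Qs = -805 + 8(Pb + 39) = -493 + 8Pb. Setting this equal to demand: 453.4 - 2.4Pb = -493 + 8Pb, so Pb = 91.
Sellers receive Ps = 91 + 39 = 130; Q' = 453.4 − 2.4·91 = 235.

Q' = 235; buyers pay 91; sellers receive 130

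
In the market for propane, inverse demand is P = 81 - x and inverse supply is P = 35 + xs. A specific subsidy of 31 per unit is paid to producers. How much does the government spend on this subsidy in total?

Government cost = 1193.5

Pre-subsidy: 81 - x = 35 + x gives x* = 23 and P* = 58.
With the subsidy, sellers receive Ps = Pb + 31 for each unit, where Pb is the price buyers pay.
On the curves, Pb = 81 - x and Ps = 35 + x; the wedge Ps − Pb = 31 gives 35 + x − (81 - x) = 31, so x' = 38.5.
Then Pb = 81 − 1·38.5 = 42.5 and Ps = 35 + 1·38.5 = 73.5.
Government outlay = subsidy × quantity = 31 × 38.5 = 1193.5.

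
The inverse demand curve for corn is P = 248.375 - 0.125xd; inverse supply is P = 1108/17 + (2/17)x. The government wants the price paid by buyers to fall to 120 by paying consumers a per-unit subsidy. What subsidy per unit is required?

At a buyer price of 120, quantity demanded is 1987 − 8·120 = 1027.
Sellers supply 1027 only when they receive Ps = 1108/17 + (2/17)·1027 = 186.
s = Ps − Pb = 186 − 120 = 66.

Required subsidy s = 66 per unit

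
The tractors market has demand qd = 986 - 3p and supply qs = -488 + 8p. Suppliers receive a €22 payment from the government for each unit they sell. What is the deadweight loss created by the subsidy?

Pre-subsidy: 986 - 3p = -488 + 8p gives p* = 134, q* = 584.
With the subsidy, sellers receive ps = pb + 22 for each unit, where pb is the price buyers pay.
Supply in terms of pb becomes qs = -488 + 8(pb + 22) = -312 + 8pb. Setting this equal to demand: 986 - 3pb = -312 + 8pb, so pb = 118.
Sellers receive ps = 118 + 22 = 140; q' = 986 − 3·118 = 632.
The subsidy expands output by 632 − 584 = 48 past the efficient level; on those units the gap between marginal cost and willingness to pay runs from 0 up to 22.
DWL = ½ × 22 × 48 = 528.

Deadweight loss = €528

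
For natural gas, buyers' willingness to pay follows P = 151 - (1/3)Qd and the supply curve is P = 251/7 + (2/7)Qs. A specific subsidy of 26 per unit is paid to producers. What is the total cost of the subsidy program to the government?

Government cost = 5928

Pre-subsidy: 151 - (1/3)Q = 251/7 + (2/7)Q gives Q* = 186 and P* = 89.
With the subsidy, sellers receive Ps = Pb + 26 for each unit, where Pb is the price buyers pay.
On the curves, Pb = 151 - (1/3)Q and Ps = 251/7 + (2/7)Q; the wedge Ps − Pb = 26 gives 251/7 + (2/7)Q − (151 - (1/3)Q) = 26, so Q' = 228.
Then Pb = 151 − (1/3)·228 = 75 and Ps = 251/7 + (2/7)·228 = 101.
Government outlay = subsidy × quantity = 26 × 228 = 5928.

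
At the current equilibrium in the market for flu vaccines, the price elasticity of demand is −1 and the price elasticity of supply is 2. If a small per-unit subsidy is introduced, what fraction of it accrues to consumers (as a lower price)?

For a small subsidy around the equilibrium, the benefit split depends on the relative slopes, which at a point are proportional to the elasticities.
Buyer share = εs/(εs + |εd|) = 2/(2 + 1) = 2/3; seller share = |εd|/(εs + |εd|) = 1/3.

Consumer share = 2/3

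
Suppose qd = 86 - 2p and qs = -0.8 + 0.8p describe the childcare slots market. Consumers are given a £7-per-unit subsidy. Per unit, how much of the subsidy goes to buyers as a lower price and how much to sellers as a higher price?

Buyers gain £2 per unit; sellers gain £5 per unit

Pre-subsidy: 86 - 2p = -0.8 + 0.8p gives p* = 31, q* = 24.
With the rebate, buyers effectively pay pb = ps − 7, where ps is the price sellers receive.
Demand in terms of ps becomes qd = 86 − 2(ps − 7) = 100 - 2ps. Setting this equal to supply: 100 - 2ps = -0.8 + 0.8ps, so ps = 36.
Buyers pay pb = 36 − 7 = 29; q' = -0.8 + 0.8·36 = 28.
Buyers' price falls by p* − pb = 31 − 29 = 2; sellers' price rises by ps − p* = 36 − 31 = 5.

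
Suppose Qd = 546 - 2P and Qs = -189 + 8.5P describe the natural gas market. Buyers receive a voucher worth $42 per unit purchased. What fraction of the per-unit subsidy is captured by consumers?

Pre-subsidy: 546 - 2P = -189 + 8.5P gives P* = 70, Q* = 406.
With the rebate, buyers effectively pay Pb = Ps − 42, where Ps is the price sellers receive.
Demand in terms of Ps becomes Qd = 546 − 2(Ps − 42) = 630 - 2Ps. Setting this equal to supply: 630 - 2Ps = -189 + 8.5Ps, so Ps = 78.
Buyers pay Pb = 78 − 42 = 36; Q' = -189 + 8.5·78 = 474.
Buyers' price falls by P* − Pb = 70 − 36 = 34; sellers' price rises by Ps − P* = 78 − 70 = 8.
So consumers capture 34/42 = 17/21 of each unit of subsidy.

Consumer share = 17/21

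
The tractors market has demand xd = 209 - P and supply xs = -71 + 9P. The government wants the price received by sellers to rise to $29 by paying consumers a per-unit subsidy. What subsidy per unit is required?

At a seller price of 29, quantity supplied is -71 + 9·29 = 190.
Buyers absorb 190 only when they pay Pb with 209 − 1·Pb = 190, i.e. Pb = 19.
s = Ps − Pb = 29 − 19 = 10.

Required subsidy s = $10 per unit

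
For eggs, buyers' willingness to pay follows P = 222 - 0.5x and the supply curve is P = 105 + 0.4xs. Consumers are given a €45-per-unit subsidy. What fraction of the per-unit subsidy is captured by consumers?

Consumer share = 5/9

Pre-subsidy: 222 - 0.5x = 105 + 0.4x gives x* = 130 and P* = 157.
With the rebate, buyers effectively pay Pb = Ps − 45, where Ps is the price sellers receive.
On the curves, Pb = 222 - 0.5x and Ps = 105 + 0.4x; the wedge Ps − Pb = 45 gives 105 + 0.4x − (222 - 0.5x) = 45, so x' = 180.
Then Pb = 222 − 0.5·180 = 132 and Ps = 105 + 0.4·180 = 177.
Buyers' price falls by P* − Pb = 157 − 132 = 25; sellers' price rises by Ps − P* = 177 − 157 = 20.
So consumers capture 25/45 = 5/9 of each unit of subsidy.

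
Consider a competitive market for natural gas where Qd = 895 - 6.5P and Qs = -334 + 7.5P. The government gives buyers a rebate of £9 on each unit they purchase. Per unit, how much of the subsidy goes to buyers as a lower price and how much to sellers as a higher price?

Pre-subsidy: 895 - 6.5P = -334 + 7.5P gives P* = 1229/14, Q* = 9083/28.
With the rebate, buyers effectively pay Pb = Ps − 9, where Ps is the price sellers receive.
Demand in terms of Ps becomes Qd = 895 − 6.5(Ps − 9) = 953.5 - 6.5Ps. Setting this equal to supply: 953.5 - 6.5Ps = -334 + 7.5Ps, so Ps = 2575/28.
Buyers pay Pb = 2575/28 − 9 = 2323/28; Q' = -334 + 7.5·(2575/28) = 19921/56.
Buyers' price falls by P* − Pb = 1229/14 − 2323/28 = 135/28; sellers' price rises by Ps − P* = 2575/28 − 1229/14 = 117/28.

Buyers gain 135/28 per unit; sellers gain 117/28 per unit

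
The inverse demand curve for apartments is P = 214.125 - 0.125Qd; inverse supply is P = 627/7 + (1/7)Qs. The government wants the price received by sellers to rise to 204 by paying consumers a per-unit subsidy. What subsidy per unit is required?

Required subsidy s = 90 per unit

At a seller price of 204, quantity supplied is -627 + 7·204 = 801.
Buyers absorb 801 only when they pay Pb = 214.125 − 0.125·801 = 114.
s = Ps − Pb = 204 − 114 = 90.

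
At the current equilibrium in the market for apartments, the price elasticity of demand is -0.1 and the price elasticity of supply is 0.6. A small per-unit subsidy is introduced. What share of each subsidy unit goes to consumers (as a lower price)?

For a small subsidy around the equilibrium, the benefit split depends on the relative slopes, which at a point are proportional to the elasticities.
Buyer share = εs/(εs + |εd|) = 0.6/(0.6 + 0.1) = 6/7; seller share = |εd|/(εs + |εd|) = 1/7.

Consumer share = 6/7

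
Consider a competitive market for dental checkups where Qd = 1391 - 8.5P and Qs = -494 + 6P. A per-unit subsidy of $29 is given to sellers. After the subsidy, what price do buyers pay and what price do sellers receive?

Pre-subsidy: 1391 - 8.5P = -494 + 6P gives P* = 130, Q* = 286.
With the subsidy, sellers receive Ps = Pb + 29 for each unit, where Pb is the price buyers pay.
Supply in terms of Pb becomes Qs = -494 + 6(Pb + 29) = -320 + 6Pb. Setting this equal to demand: 1391 - 8.5Pb = -320 + 6Pb, so Pb = 118.
Sellers receive Ps = 118 + 29 = 147; Q' = 1391 − 8.5·118 = 388.

Buyers pay $118; sellers receive $147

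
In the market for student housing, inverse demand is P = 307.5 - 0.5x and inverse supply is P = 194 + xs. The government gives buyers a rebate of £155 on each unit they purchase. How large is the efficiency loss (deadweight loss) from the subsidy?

Deadweight loss = 24025/3

Pre-subsidy: 307.5 - 0.5x = 194 + x gives x* = 227/3 and P* = 809/3.
With the rebate, buyers effectively pay Pb = Ps − 155, where Ps is the price sellers receive.
On the curves, Pb = 307.5 - 0.5x and Ps = 194 + x; the wedge Ps − Pb = 155 gives 194 + x − (307.5 - 0.5x) = 155, so x' = 179.
Then Pb = 307.5 − 0.5·179 = 218 and Ps = 194 + 1·179 = 373.
The subsidy expands output by 179 − 227/3 = 310/3 past the efficient level; on those units the gap between marginal cost and willingness to pay runs from 0 up to 155.
DWL = ½ × 155 × 310/3 = 24025/3.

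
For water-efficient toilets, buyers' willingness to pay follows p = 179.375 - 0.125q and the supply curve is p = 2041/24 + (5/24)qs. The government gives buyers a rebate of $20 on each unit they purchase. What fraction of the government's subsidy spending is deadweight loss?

Pre-subsidy: 179.375 - 0.125q = 2041/24 + (5/24)q gives q* = 283 and p* = 144.
With the rebate, buyers effectively pay pb = ps − 20, where ps is the price sellers receive.
On the curves, pb = 179.375 - 0.125q and ps = 2041/24 + (5/24)q; the wedge ps − pb = 20 gives 2041/24 + (5/24)q − (179.375 - 0.125q) = 20, so q' = 343.
Then pb = 179.375 − 0.125·343 = 136.5 and ps = 2041/24 + (5/24)·343 = 156.5.
ΔCS = ½(283 + 343)(144 − 136.5) = 2347.5; ΔPS = ½(283 + 343)(156.5 − 144) = 3912.5.
Government spending = 20 × 343 = 6860.
DWL = ½ × 20 × (343 − 283) = 600; fraction = 600 / 6860 = 30/343.

DWL / government spending = 30/343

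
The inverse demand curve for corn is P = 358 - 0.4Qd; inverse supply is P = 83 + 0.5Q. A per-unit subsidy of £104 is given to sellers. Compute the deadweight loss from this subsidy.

Pre-subsidy: 358 - 0.4Q = 83 + 0.5Q gives Q* = 2750/9 and P* = 2122/9.
With the subsidy, sellers receive Ps = Pb + 104 for each unit, where Pb is the price buyers pay.
On the curves, Pb = 358 - 0.4Q and Ps = 83 + 0.5Q; the wedge Ps − Pb = 104 gives 83 + 0.5Q − (358 - 0.4Q) = 104, so Q' = 3790/9.
Then Pb = 358 − 0.4·(3790/9) = 1706/9 and Ps = 83 + 0.5·(3790/9) = 2642/9.
The subsidy expands output by 3790/9 − 2750/9 = 1040/9 past the efficient level; on those units the gap between marginal cost and willingness to pay runs from 0 up to 104.
DWL = ½ × 104 × 1040/9 = 54080/9.

Deadweight loss = 54080/9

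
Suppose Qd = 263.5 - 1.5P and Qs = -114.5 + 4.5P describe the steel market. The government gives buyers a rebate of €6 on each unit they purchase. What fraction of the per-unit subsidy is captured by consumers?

Pre-subsidy: 263.5 - 1.5P = -114.5 + 4.5P gives P* = 63, Q* = 169.
With the rebate, buyers effectively pay Pb = Ps − 6, where Ps is the price sellers receive.
Demand in terms of Ps becomes Qd = 263.5 − 1.5(Ps − 6) = 272.5 - 1.5Ps. Setting this equal to supply: 272.5 - 1.5Ps = -114.5 + 4.5Ps, so Ps = 64.5.
Buyers pay Pb = 64.5 − 6 = 58.5; Q' = -114.5 + 4.5·64.5 = 175.75.
Buyers' price falls by P* − Pb = 63 − 58.5 = 4.5; sellers' price rises by Ps − P* = 64.5 − 63 = 1.5.
So consumers capture 4.5/6 = 0.75 of each unit of subsidy.

Consumer share = 0.75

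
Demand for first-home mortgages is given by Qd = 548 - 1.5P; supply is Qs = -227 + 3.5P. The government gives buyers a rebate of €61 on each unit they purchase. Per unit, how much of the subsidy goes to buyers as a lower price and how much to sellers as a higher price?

Buyers gain €42.7 per unit; sellers gain €18.3 per unit

Pre-subsidy: 548 - 1.5P = -227 + 3.5P gives P* = 155, Q* = 315.5.
With the rebate, buyers effectively pay Pb = Ps − 61, where Ps is the price sellers receive.
Demand in terms of Ps becomes Qd = 548 − 1.5(Ps − 61) = 639.5 - 1.5Ps. Setting this equal to supply: 639.5 - 1.5Ps = -227 + 3.5Ps, so Ps = 173.3.
Buyers pay Pb = 173.3 − 61 = 112.3; Q' = -227 + 3.5·173.3 = 379.55.
Buyers' price falls by P* − Pb = 155 − 112.3 = 42.7; sellers' price rises by Ps − P* = 173.3 − 155 = 18.3.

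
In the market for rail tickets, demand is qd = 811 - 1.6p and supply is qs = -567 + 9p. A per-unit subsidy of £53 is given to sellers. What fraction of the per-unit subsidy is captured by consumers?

Consumer share = 45/53

Pre-subsidy: 811 - 1.6p = -567 + 9p gives p* = 130, q* = 603.
With the subsidy, sellers receive ps = pb + 53 for each unit, where pb is the price buyers pay.
Supply in terms of pb becomes qs = -567 + 9(pb + 53) = -90 + 9pb. Setting this equal to demand: 811 - 1.6pb = -90 + 9pb, so pb = 85.
Sellers receive ps = 85 + 53 = 138; q' = 811 − 1.6·85 = 675.
Buyers' price falls by p* − pb = 130 − 85 = 45; sellers' price rises by ps − p* = 138 − 130 = 8.
So consumers capture 45/53 = 45/53 of each unit of subsidy.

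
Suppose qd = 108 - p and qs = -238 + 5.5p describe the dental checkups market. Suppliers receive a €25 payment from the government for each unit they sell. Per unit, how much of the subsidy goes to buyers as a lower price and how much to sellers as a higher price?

Pre-subsidy: 108 - p = -238 + 5.5p gives p* = 692/13, q* = 712/13.
With the subsidy, sellers receive ps = pb + 25 for each unit, where pb is the price buyers pay.
Supply in terms of pb becomes qs = -238 + 5.5(pb + 25) = -100.5 + 5.5pb. Setting this equal to demand: 108 - pb = -100.5 + 5.5pb, so pb = 417/13.
Sellers receive ps = 417/13 + 25 = 742/13; q' = 108 − 1·(417/13) = 987/13.
Buyers' price falls by p* − pb = 692/13 − 417/13 = 275/13; sellers' price rises by ps − p* = 742/13 − 692/13 = 50/13.

Buyers gain 275/13 per unit; sellers gain 50/13 per unit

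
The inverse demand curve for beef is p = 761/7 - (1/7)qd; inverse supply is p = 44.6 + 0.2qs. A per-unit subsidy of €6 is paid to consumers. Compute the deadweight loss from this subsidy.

Pre-subsidy: 761/7 - (1/7)q = 44.6 + 0.2q gives q* = 187 and p* = 82.
With the rebate, buyers effectively pay pb = ps − 6, where ps is the price sellers receive.
On the curves, pb = 761/7 - (1/7)q and ps = 44.6 + 0.2q; the wedge ps − pb = 6 gives 44.6 + 0.2q − (761/7 - (1/7)q) = 6, so q' = 204.5.
Then pb = 761/7 − (1/7)·204.5 = 79.5 and ps = 44.6 + 0.2·204.5 = 85.5.
The subsidy expands output by 204.5 − 187 = 17.5 past the efficient level; on those units the gap between marginal cost and willingness to pay runs from 0 up to 6.
DWL = ½ × 6 × 17.5 = 52.5.

Deadweight loss = €52.5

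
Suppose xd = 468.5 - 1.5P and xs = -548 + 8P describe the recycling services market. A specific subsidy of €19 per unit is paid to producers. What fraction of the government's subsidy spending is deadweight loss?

Pre-subsidy: 468.5 - 1.5P = -548 + 8P gives P* = 107, x* = 308.
With the subsidy, sellers receive Ps = Pb + 19 for each unit, where Pb is the price buyers pay.
Supply in terms of Pb becomes xs = -548 + 8(Pb + 19) = -396 + 8Pb. Setting this equal to demand: 468.5 - 1.5Pb = -396 + 8Pb, so Pb = 91.
Sellers receive Ps = 91 + 19 = 110; x' = 468.5 − 1.5·91 = 332.
ΔCS = ½(308 + 332)(107 − 91) = 5120; ΔPS = ½(308 + 332)(110 − 107) = 960.
Government spending = 19 × 332 = 6308.
DWL = ½ × 19 × (332 − 308) = 228; fraction = 228 / 6308 = 3/83.

DWL / government spending = 3/83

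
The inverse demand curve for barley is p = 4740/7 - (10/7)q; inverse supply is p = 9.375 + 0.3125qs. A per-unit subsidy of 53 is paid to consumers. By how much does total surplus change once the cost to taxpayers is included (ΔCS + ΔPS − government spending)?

Net change in total surplus = -157304/195

Pre-subsidy: 4740/7 - (10/7)q = 9.375 + 0.3125q gives q* = 4986/13 and p* = 1680/13.
With the rebate, buyers effectively pay pb = ps − 53, where ps is the price sellers receive.
On the curves, pb = 4740/7 - (10/7)q and ps = 9.375 + 0.3125q; the wedge ps − pb = 53 gives 9.375 + 0.3125q − (4740/7 - (10/7)q) = 53, so q' = 80726/195.
Then pb = 4740/7 − (10/7)·(80726/195) = 3344/39 and ps = 9.375 + 0.3125·(80726/195) = 5411/39.
ΔCS = ½(4986/13 + 80726/195)(1680/13 − 3344/39) = 131877568/7605; ΔPS = ½(4986/13 + 80726/195)(5411/39 − 1680/13) = 28848218/7605.
Government spending = 53 × 80726/195 = 4278478/195.
Net change = 131877568/7605 + 28848218/7605 − 4278478/195 = -157304/195. The loss equals the DWL triangle ½·53·5936/195.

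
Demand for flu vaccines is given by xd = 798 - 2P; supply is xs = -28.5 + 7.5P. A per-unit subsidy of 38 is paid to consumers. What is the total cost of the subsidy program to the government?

Pre-subsidy: 798 - 2P = -28.5 + 7.5P gives P* = 87, x* = 624.
With the rebate, buyers effectively pay Pb = Ps − 38, where Ps is the price sellers receive.
Demand in terms of Ps becomes xd = 798 − 2(Ps − 38) = 874 - 2Ps. Setting this equal to supply: 874 - 2Ps = -28.5 + 7.5Ps, so Ps = 95.
Buyers pay Pb = 95 − 38 = 57; x' = -28.5 + 7.5·95 = 684.
Government outlay = subsidy × quantity = 38 × 684 = 25992.

Government cost = 25992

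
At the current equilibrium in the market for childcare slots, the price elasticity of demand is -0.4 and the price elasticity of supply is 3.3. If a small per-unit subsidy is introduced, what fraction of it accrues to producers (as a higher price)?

Producer share = 4/37

For a small subsidy around the equilibrium, the benefit split depends on the relative slopes, which at a point are proportional to the elasticities.
Buyer share = εs/(εs + |εd|) = 3.3/(3.3 + 0.4) = 33/37; seller share = |εd|/(εs + |εd|) = 4/37.
So producers capture 4/37 of the subsidy.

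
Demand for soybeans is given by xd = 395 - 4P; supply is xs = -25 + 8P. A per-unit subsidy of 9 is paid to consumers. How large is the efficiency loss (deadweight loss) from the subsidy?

Pre-subsidy: 395 - 4P = -25 + 8P gives P* = 35, x* = 255.
With the rebate, buyers effectively pay Pb = Ps − 9, where Ps is the price sellers receive.
Demand in terms of Ps becomes xd = 395 − 4(Ps − 9) = 431 - 4Ps. Setting this equal to supply: 431 - 4Ps = -25 + 8Ps, so Ps = 38.
Buyers pay Pb = 38 − 9 = 29; x' = -25 + 8·38 = 279.
The subsidy expands output by 279 − 255 = 24 past the efficient level; on those units the gap between marginal cost and willingness to pay runs from 0 up to 9.
DWL = ½ × 9 × 24 = 108.

Deadweight loss = 108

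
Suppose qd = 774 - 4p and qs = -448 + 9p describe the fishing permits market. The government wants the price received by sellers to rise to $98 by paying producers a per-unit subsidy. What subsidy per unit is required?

Required subsidy s = $13 per unit

At a seller price of 98, quantity supplied is -448 + 9·98 = 434.
Buyers absorb 434 only when they pay pb with 774 − 4·pb = 434, i.e. pb = 85.
s = ps − pb = 98 − 85 = 13.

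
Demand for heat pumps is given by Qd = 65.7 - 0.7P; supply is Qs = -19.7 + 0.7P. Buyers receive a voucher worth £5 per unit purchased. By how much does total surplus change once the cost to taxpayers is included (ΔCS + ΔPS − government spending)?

Pre-subsidy: 65.7 - 0.7P = -19.7 + 0.7P gives P* = 61, Q* = 23.
With the rebate, buyers effectively pay Pb = Ps − 5, where Ps is the price sellers receive.
Demand in terms of Ps becomes Qd = 65.7 − 0.7(Ps − 5) = 69.2 - 0.7Ps. Setting this equal to supply: 69.2 - 0.7Ps = -19.7 + 0.7Ps, so Ps = 63.5.
Buyers pay Pb = 63.5 − 5 = 58.5; Q' = -19.7 + 0.7·63.5 = 24.75.
ΔCS = ½(23 + 24.75)(61 − 58.5) = 59.6875; ΔPS = ½(23 + 24.75)(63.5 − 61) = 59.6875.
Government spending = 5 × 24.75 = 123.75.
Net change = 59.6875 + 59.6875 − 123.75 = -4.375. The loss equals the DWL triangle ½·5·1.75.

Net change in total surplus = -£4.375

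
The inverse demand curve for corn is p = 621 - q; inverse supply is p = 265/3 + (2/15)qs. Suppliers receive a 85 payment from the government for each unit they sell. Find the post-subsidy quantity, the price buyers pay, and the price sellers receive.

q' = 545; buyers pay 76; sellers receive 161

Pre-subsidy: 621 - q = 265/3 + (2/15)q gives q* = 470 and p* = 151.
With the subsidy, sellers receive ps = pb + 85 for each unit, where pb is the price buyers pay.
On the curves, pb = 621 - q and ps = 265/3 + (2/15)q; the wedge ps − pb = 85 gives 265/3 + (2/15)q − (621 - q) = 85, so q' = 545.
Then pb = 621 − 1·545 = 76 and ps = 265/3 + (2/15)·545 = 161.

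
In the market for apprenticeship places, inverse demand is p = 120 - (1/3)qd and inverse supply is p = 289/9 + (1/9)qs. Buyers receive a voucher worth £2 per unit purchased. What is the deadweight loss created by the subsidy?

Pre-subsidy: 120 - (1/3)q = 289/9 + (1/9)q gives q* = 197.75 and p* = 649/12.
With the rebate, buyers effectively pay pb = ps − 2, where ps is the price sellers receive.
On the curves, pb = 120 - (1/3)q and ps = 289/9 + (1/9)q; the wedge ps − pb = 2 gives 289/9 + (1/9)q − (120 - (1/3)q) = 2, so q' = 202.25.
Then pb = 120 − (1/3)·202.25 = 631/12 and ps = 289/9 + (1/9)·202.25 = 655/12.
The subsidy expands output by 202.25 − 197.75 = 4.5 past the efficient level; on those units the gap between marginal cost and willingness to pay runs from 0 up to 2.
DWL = ½ × 2 × 4.5 = 4.5.

Deadweight loss = £4.5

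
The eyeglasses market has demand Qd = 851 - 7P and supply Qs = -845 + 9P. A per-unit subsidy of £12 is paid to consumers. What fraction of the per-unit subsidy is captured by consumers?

Pre-subsidy: 851 - 7P = -845 + 9P gives P* = 106, Q* = 109.
With the rebate, buyers effectively pay Pb = Ps − 12, where Ps is the price sellers receive.
Demand in terms of Ps becomes Qd = 851 − 7(Ps − 12) = 935 - 7Ps. Setting this equal to supply: 935 - 7Ps = -845 + 9Ps, so Ps = 111.25.
Buyers pay Pb = 111.25 − 12 = 99.25; Q' = -845 + 9·111.25 = 156.25.
Buyers' price falls by P* − Pb = 106 − 99.25 = 6.75; sellers' price rises by Ps − P* = 111.25 − 106 = 5.25.
So consumers capture 6.75/12 = 0.5625 of each unit of subsidy.

Consumer share = 0.5625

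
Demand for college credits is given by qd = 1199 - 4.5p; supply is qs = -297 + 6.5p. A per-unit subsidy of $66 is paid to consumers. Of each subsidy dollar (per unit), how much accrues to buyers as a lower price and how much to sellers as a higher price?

Buyers gain $39 per unit; sellers gain $27 per unit

Pre-subsidy: 1199 - 4.5p = -297 + 6.5p gives p* = 136, q* = 587.
With the rebate, buyers effectively pay pb = ps − 66, where ps is the price sellers receive.
Demand in terms of ps becomes qd = 1199 − 4.5(ps − 66) = 1496 - 4.5ps. Setting this equal to supply: 1496 - 4.5ps = -297 + 6.5ps, so ps = 163.
Buyers pay pb = 163 − 66 = 97; q' = -297 + 6.5·163 = 762.5.
Buyers' price falls by p* − pb = 136 − 97 = 39; sellers' price rises by ps − p* = 163 − 136 = 27.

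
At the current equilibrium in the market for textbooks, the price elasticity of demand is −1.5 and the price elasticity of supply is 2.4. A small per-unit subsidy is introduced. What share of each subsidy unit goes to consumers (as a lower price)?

Consumer share = 8/13

For a small subsidy around the equilibrium, the benefit split depends on the relative slopes, which at a point are proportional to the elasticities.
Buyer share = εs/(εs + |εd|) = 2.4/(2.4 + 1.5) = 8/13; seller share = |εd|/(εs + |εd|) = 5/13.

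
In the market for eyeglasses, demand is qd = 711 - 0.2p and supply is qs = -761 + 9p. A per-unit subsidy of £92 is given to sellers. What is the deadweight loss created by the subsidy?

Deadweight loss = £828

Pre-subsidy: 711 - 0.2p = -761 + 9p gives p* = 160, q* = 679.
With the subsidy, sellers receive ps = pb + 92 for each unit, where pb is the price buyers pay.
Supply in terms of pb becomes qs = -761 + 9(pb + 92) = 67 + 9pb. Setting this equal to demand: 711 - 0.2pb = 67 + 9pb, so pb = 70.
Sellers receive ps = 70 + 92 = 162; q' = 711 − 0.2·70 = 697.
The subsidy expands output by 697 − 679 = 18 past the efficient level; on those units the gap between marginal cost and willingness to pay runs from 0 up to 92.
DWL = ½ × 92 × 18 = 828.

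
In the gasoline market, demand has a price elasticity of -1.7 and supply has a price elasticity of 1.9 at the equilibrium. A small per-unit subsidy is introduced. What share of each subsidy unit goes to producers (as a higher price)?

Producer share = 17/36

For a small subsidy around the equilibrium, the benefit split depends on the relative slopes, which at a point are proportional to the elasticities.
Buyer share = εs/(εs + |εd|) = 1.9/(1.9 + 1.7) = 19/36; seller share = |εd|/(εs + |εd|) = 17/36.
So producers capture 17/36 of the subsidy.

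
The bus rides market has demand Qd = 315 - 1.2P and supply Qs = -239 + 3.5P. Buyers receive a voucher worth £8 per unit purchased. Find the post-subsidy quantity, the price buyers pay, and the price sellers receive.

Pre-subsidy: 315 - 1.2P = -239 + 3.5P gives P* = 5540/47, Q* = 8157/47.
With the rebate, buyers effectively pay Pb = Ps − 8, where Ps is the price sellers receive.
Demand in terms of Ps becomes Qd = 315 − 1.2(Ps − 8) = 324.6 - 1.2Ps. Setting this equal to supply: 324.6 - 1.2Ps = -239 + 3.5Ps, so Ps = 5636/47.
Buyers pay Pb = 5636/47 − 8 = 5260/47; Q' = -239 + 3.5·(5636/47) = 8493/47.

Q' = 8493/47; buyers pay 5260/47; sellers receive 5636/47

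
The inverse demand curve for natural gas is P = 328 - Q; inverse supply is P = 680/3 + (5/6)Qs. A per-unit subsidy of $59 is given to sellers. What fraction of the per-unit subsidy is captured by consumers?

Consumer share = 6/11

Pre-subsidy: 328 - Q = 680/3 + (5/6)Q gives Q* = 608/11 and P* = 3000/11.
With the subsidy, sellers receive Ps = Pb + 59 for each unit, where Pb is the price buyers pay.
On the curves, Pb = 328 - Q and Ps = 680/3 + (5/6)Q; the wedge Ps − Pb = 59 gives 680/3 + (5/6)Q − (328 - Q) = 59, so Q' = 962/11.
Then Pb = 328 − 1·(962/11) = 2646/11 and Ps = 680/3 + (5/6)·(962/11) = 3295/11.
Buyers' price falls by P* − Pb = 3000/11 − 2646/11 = 354/11; sellers' price rises by Ps − P* = 3295/11 − 3000/11 = 295/11.
So consumers capture (354/11)/59 = 6/11 of each unit of subsidy.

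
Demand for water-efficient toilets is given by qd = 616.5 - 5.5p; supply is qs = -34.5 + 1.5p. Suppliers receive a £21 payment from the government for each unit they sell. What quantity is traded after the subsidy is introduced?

q' = 129.75

Pre-subsidy: 616.5 - 5.5p = -34.5 + 1.5p gives p* = 93, q* = 105.
With the subsidy, sellers receive ps = pb + 21 for each unit, where pb is the price buyers pay.
Supply in terms of pb becomes qs = -34.5 + 1.5(pb + 21) = -3 + 1.5pb. Setting this equal to demand: 616.5 - 5.5pb = -3 + 1.5pb, so pb = 88.5.
Sellers receive ps = 88.5 + 21 = 109.5; q' = 616.5 − 5.5·88.5 = 129.75.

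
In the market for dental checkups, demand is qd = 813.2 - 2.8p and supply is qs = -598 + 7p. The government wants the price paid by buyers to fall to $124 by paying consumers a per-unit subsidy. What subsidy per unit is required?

At a buyer price of 124, quantity demanded is 813.2 − 2.8·124 = 466.
Sellers supply 466 only when they receive ps with -598 + 7·ps = 466, i.e. ps = 152.
s = ps − pb = 152 − 124 = 28.

Required subsidy s = $28 per unit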